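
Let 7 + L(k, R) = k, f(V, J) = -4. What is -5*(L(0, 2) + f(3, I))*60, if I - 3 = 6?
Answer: 3300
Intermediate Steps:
I = 9 (I = 3 + 6 = 9)
L(k, R) = -7 + k
-5*(L(0, 2) + f(3, I))*60 = -5*((-7 + 0) - 4)*60 = -5*(-7 - 4)*60 = -5*(-11)*60 = 55*60 = 3300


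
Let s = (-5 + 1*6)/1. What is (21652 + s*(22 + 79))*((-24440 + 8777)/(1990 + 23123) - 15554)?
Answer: -2832409294515/8371 ≈ -3.3836e+8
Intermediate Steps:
s = 1 (s = (-5 + 6)*1 = 1*1 = 1)
(21652 + s*(22 + 79))*((-24440 + 8777)/(1990 + 23123) - 15554) = (21652 + 1*(22 + 79))*((-24440 + 8777)/(1990 + 23123) - 15554) = (21652 + 1*101)*(-15663/25113 - 15554) = (21652 + 101)*(-15663*1/25113 - 15554) = 21753*(-5221/8371 - 15554) = 21753*(-130207755/8371) = -2832409294515/8371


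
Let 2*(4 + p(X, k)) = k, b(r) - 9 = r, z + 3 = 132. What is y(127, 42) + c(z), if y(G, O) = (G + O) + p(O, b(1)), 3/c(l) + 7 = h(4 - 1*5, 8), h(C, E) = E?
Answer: 173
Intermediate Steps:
z = 129 (z = -3 + 132 = 129)
c(l) = 3 (c(l) = 3/(-7 + 8) = 3/1 = 3*1 = 3)
b(r) = 9 + r
p(X, k) = -4 + k/2
y(G, O) = 1 + G + O (y(G, O) = (G + O) + (-4 + (9 + 1)/2) = (G + O) + (-4 + (½)*10) = (G + O) + (-4 + 5) = (G + O) + 1 = 1 + G + O)
y(127, 42) + c(z) = (1 + 127 + 42) + 3 = 170 + 3 = 173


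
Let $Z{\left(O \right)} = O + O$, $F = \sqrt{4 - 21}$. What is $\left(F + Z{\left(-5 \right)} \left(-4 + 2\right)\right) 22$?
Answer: $440 + 22 i \sqrt{17} \approx 440.0 + 90.708 i$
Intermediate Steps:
$F = i \sqrt{17}$ ($F = \sqrt{-17} = i \sqrt{17} \approx 4.1231 i$)
$Z{\left(O \right)} = 2 O$
$\left(F + Z{\left(-5 \right)} \left(-4 + 2\right)\right) 22 = \left(i \sqrt{17} + 2 \left(-5\right) \left(-4 + 2\right)\right) 22 = \left(i \sqrt{17} - -20\right) 22 = \left(i \sqrt{17} + 20\right) 22 = \left(20 + i \sqrt{17}\right) 22 = 440 + 22 i \sqrt{17}$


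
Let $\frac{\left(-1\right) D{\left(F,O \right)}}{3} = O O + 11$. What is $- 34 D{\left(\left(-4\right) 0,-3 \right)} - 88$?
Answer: $1952$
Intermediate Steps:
$D{\left(F,O \right)} = -33 - 3 O^{2}$ ($D{\left(F,O \right)} = - 3 \left(O O + 11\right) = - 3 \left(O^{2} + 11\right) = - 3 \left(11 + O^{2}\right) = -33 - 3 O^{2}$)
$- 34 D{\left(\left(-4\right) 0,-3 \right)} - 88 = - 34 \left(-33 - 3 \left(-3\right)^{2}\right) - 88 = - 34 \left(-33 - 27\right) - 88 = \left(-34\right) \left(-60\right) - 88 = 2040 - 88 = 1952$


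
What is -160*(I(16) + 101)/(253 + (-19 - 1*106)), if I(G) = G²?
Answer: -1785/4 ≈ -446.25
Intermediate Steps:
-160*(I(16) + 101)/(253 + (-19 - 1*106)) = -160*(16² + 101)/(253 + (-19 - 1*106)) = -160*(256 + 101)/(253 + (-19 - 106)) = -160*357/(253 - 125) = -160/(128*(1/357)) = -160/128/357 = -160*357/128 = -1785/4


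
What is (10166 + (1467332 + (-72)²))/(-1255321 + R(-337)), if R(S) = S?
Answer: -741341/627829 ≈ -1.1808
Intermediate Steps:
(10166 + (1467332 + (-72)²))/(-1255321 + R(-337)) = (10166 + (1467332 + (-72)²))/(-1255321 - 337) = (10166 + (1467332 + 5184))/(-1255658) = (10166 + 1472516)*(-1/1255658) = 1482682*(-1/1255658) = -741341/627829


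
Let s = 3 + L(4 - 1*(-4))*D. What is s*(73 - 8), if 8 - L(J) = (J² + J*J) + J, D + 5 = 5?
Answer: 195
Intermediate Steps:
D = 0 (D = -5 + 5 = 0)
L(J) = 8 - J - 2*J² (L(J) = 8 - ((J² + J*J) + J) = 8 - ((J² + J²) + J) = 8 - (2*J² + J) = 8 - (J + 2*J²) = 8 + (-J - 2*J²) = 8 - J - 2*J²)
s = 3 (s = 3 + (8 - (4 - 1*(-4)) - 2*(4 - 1*(-4))²)*0 = 3 + (8 - (4 + 4) - 2*(4 + 4)²)*0 = 3 + (8 - 1*8 - 2*8²)*0 = 3 + (8 - 8 - 2*64)*0 = 3 + (8 - 8 - 128)*0 = 3 - 128*0 = 3 + 0 = 3)
s*(73 - 8) = 3*(73 - 8) = 3*65 = 195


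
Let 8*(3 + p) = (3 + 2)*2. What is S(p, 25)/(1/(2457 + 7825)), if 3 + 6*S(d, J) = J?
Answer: 113102/3 ≈ 37701.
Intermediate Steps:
p = -7/4 (p = -3 + ((3 + 2)*2)/8 = -3 + (5*2)/8 = -3 + (1/8)*10 = -3 + 5/4 = -7/4 ≈ -1.7500)
S(d, J) = -1/2 + J/6
S(p, 25)/(1/(2457 + 7825)) = (-1/2 + (1/6)*25)/(1/(2457 + 7825)) = (-1/2 + 25/6)/(1/10282) = 11/(3*(1/10282)) = (11/3)*10282 = 113102/3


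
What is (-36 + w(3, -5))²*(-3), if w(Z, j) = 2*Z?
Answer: -2700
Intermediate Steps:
(-36 + w(3, -5))²*(-3) = (-36 + 2*3)²*(-3) = (-36 + 6)²*(-3) = (-30)²*(-3) = 900*(-3) = -2700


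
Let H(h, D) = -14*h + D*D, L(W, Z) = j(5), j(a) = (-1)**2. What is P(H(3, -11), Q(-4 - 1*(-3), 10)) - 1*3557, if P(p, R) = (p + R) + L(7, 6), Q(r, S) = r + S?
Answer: -3468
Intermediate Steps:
j(a) = 1
L(W, Z) = 1
H(h, D) = D**2 - 14*h (H(h, D) = -14*h + D**2 = D**2 - 14*h)
Q(r, S) = S + r
P(p, R) = 1 + R + p (P(p, R) = (p + R) + 1 = (R + p) + 1 = 1 + R + p)
P(H(3, -11), Q(-4 - 1*(-3), 10)) - 1*3557 = (1 + (10 + (-4 - 1*(-3))) + ((-11)**2 - 14*3)) - 1*3557 = (1 + (10 + (-4 + 3)) + (121 - 42)) - 3557 = (1 + (10 - 1) + 79) - 3557 = (1 + 9 + 79) - 3557 = 89 - 3557 = -3468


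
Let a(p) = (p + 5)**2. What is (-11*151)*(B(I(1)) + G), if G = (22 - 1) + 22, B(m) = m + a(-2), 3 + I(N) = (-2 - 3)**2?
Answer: -122914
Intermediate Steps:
a(p) = (5 + p)**2
I(N) = 22 (I(N) = -3 + (-2 - 3)**2 = -3 + (-5)**2 = -3 + 25 = 22)
B(m) = 9 + m (B(m) = m + (5 - 2)**2 = m + 3**2 = m + 9 = 9 + m)
G = 43 (G = 21 + 22 = 43)
(-11*151)*(B(I(1)) + G) = (-11*151)*((9 + 22) + 43) = -1661*(31 + 43) = -1661*74 = -122914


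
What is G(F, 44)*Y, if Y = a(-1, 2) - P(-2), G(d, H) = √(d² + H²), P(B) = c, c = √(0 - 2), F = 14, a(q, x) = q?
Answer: -2*√533 - 2*I*√1066 ≈ -46.174 - 65.299*I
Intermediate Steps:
c = I*√2 (c = √(-2) = I*√2 ≈ 1.4142*I)
P(B) = I*√2
G(d, H) = √(H² + d²)
Y = -1 - I*√2 ≈ -1.0 - 1.4142*I
G(F, 44)*Y = √(44² + 14²)*(-1 - I*√2) = √(1936 + 196)*(-1 - I*√2) = √2132*(-1 - I*√2) = (2*√533)*(-1 - I*√2) = 2*√533*(-1 - I*√2)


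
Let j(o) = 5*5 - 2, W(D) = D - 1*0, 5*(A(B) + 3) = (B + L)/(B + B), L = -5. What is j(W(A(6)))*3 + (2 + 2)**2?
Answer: 85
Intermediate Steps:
A(B) = -3 + (-5 + B)/(10*B) (A(B) = -3 + ((B - 5)/(B + B))/5 = -3 + ((-5 + B)/((2*B)))/5 = -3 + ((-5 + B)*(1/(2*B)))/5 = -3 + ((-5 + B)/(2*B))/5 = -3 + (-5 + B)/(10*B))
W(D) = D (W(D) = D + 0 = D)
j(o) = 23 (j(o) = 25 - 2 = 23)
j(W(A(6)))*3 + (2 + 2)**2 = 23*3 + (2 + 2)**2 = 69 + 4**2 = 69 + 16 = 85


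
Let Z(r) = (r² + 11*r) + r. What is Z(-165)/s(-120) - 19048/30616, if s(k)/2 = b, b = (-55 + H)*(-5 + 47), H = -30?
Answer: -445541/107156 ≈ -4.1579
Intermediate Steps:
b = -3570 (b = (-55 - 30)*(-5 + 47) = -85*42 = -3570)
Z(r) = r² + 12*r
s(k) = -7140 (s(k) = 2*(-3570) = -7140)
Z(-165)/s(-120) - 19048/30616 = -165*(12 - 165)/(-7140) - 19048/30616 = -165*(-153)*(-1/7140) - 19048*1/30616 = 25245*(-1/7140) - 2381/3827 = -99/28 - 2381/3827 = -445541/107156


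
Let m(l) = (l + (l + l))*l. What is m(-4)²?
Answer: 2304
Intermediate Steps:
m(l) = 3*l² (m(l) = (l + 2*l)*l = (3*l)*l = 3*l²)
m(-4)² = (3*(-4)²)² = (3*16)² = 48² = 2304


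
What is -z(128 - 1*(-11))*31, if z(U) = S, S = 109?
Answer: -3379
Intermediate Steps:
z(U) = 109
-z(128 - 1*(-11))*31 = -1*109*31 = -109*31 = -3379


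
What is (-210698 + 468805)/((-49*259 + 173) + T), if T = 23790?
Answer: 258107/11272 ≈ 22.898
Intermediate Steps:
(-210698 + 468805)/((-49*259 + 173) + T) = (-210698 + 468805)/((-49*259 + 173) + 23790) = 258107/((-12691 + 173) + 23790) = 258107/(-12518 + 23790) = 258107/11272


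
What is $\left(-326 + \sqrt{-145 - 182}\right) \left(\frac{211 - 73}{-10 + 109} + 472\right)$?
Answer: $- \frac{5092772}{33} + \frac{15622 i \sqrt{327}}{33} \approx -1.5433 \cdot 10^{5} + 8560.5 i$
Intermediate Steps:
$\left(-326 + \sqrt{-145 - 182}\right) \left(\frac{211 - 73}{-10 + 109} + 472\right) = \left(-326 + \sqrt{-327}\right) \left(\frac{138}{99} + 472\right) = \left(-326 + i \sqrt{327}\right) \left(138 \cdot \frac{1}{99} + 472\right) = \left(-326 + i \sqrt{327}\right) \left(\frac{46}{33} + 472\right) = \left(-326 + i \sqrt{327}\right) \frac{15622}{33} = - \frac{5092772}{33} + \frac{15622 i \sqrt{327}}{33}$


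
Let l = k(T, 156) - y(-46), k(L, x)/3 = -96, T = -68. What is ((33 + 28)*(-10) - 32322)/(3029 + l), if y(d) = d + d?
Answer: -32932/2833 ≈ -11.624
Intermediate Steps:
k(L, x) = -288 (k(L, x) = 3*(-96) = -288)
y(d) = 2*d
l = -196 (l = -288 - 2*(-46) = -288 - 1*(-92) = -288 + 92 = -196)
((33 + 28)*(-10) - 32322)/(3029 + l) = ((33 + 28)*(-10) - 32322)/(3029 - 196) = (61*(-10) - 32322)/2833 = (-610 - 32322)*(1/2833) = -32932*1/2833 = -32932/2833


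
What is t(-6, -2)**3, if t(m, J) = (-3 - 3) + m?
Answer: -1728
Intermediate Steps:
t(m, J) = -6 + m
t(-6, -2)**3 = (-6 - 6)**3 = (-12)**3 = -1728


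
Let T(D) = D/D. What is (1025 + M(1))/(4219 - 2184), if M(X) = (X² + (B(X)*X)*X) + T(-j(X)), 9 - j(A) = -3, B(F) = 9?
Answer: 28/55 ≈ 0.50909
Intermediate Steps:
j(A) = 12 (j(A) = 9 - 1*(-3) = 9 + 3 = 12)
T(D) = 1
M(X) = 1 + 10*X² (M(X) = (X² + (9*X)*X) + 1 = (X² + 9*X²) + 1 = 10*X² + 1 = 1 + 10*X²)
(1025 + M(1))/(4219 - 2184) = (1025 + (1 + 10*1²))/(4219 - 2184) = (1025 + (1 + 10*1))/2035 = (1025 + (1 + 10))*(1/2035) = (1025 + 11)*(1/2035) = 1036*(1/2035) = 28/55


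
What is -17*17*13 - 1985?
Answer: -5742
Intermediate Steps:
-17*17*13 - 1985 = -289*13 - 1985 = -3757 - 1985 = -5742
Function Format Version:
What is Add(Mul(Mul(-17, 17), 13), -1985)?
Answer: -5742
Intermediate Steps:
Add(Mul(Mul(-17, 17), 13), -1985) = Add(Mul(-289, 13), -1985) = Add(-3757, -1985) = -5742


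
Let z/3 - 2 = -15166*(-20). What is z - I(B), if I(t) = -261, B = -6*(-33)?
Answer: 910227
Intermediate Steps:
B = 198
z = 909966 (z = 6 + 3*(-15166*(-20)) = 6 + 3*303320 = 6 + 909960 = 909966)
z - I(B) = 909966 - 1*(-261) = 909966 + 261 = 910227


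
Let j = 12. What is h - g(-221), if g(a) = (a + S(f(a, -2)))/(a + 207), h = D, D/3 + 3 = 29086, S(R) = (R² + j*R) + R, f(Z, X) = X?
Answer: 1221243/14 ≈ 87232.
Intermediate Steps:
S(R) = R² + 13*R (S(R) = (R² + 12*R) + R = R² + 13*R)
D = 87249 (D = -9 + 3*29086 = -9 + 87258 = 87249)
h = 87249
g(a) = (-22 + a)/(207 + a) (g(a) = (a - 2*(13 - 2))/(a + 207) = (a - 2*11)/(207 + a) = (a - 22)/(207 + a) = (-22 + a)/(207 + a))
h - g(-221) = 87249 - (-22 - 221)/(207 - 221) = 87249 - (-243)/(-14) = 87249 - (-1)*(-243)/14 = 87249 - 1*243/14 = 87249 - 243/14 = 1221243/14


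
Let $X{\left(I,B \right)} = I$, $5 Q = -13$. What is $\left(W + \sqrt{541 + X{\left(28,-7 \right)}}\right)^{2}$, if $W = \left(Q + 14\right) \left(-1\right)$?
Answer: $\frac{17474}{25} - \frac{114 \sqrt{569}}{5} \approx 155.1$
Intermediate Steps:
$Q = - \frac{13}{5}$ ($Q = \frac{1}{5} \left(-13\right) = - \frac{13}{5} \approx -2.6$)
$W = - \frac{57}{5}$ ($W = \left(- \frac{13}{5} + 14\right) \left(-1\right) = \frac{57}{5} \left(-1\right) = - \frac{57}{5} \approx -11.4$)
$\left(W + \sqrt{541 + X{\left(28,-7 \right)}}\right)^{2} = \left(- \frac{57}{5} + \sqrt{541 + 28}\right)^{2} = \left(- \frac{57}{5} + \sqrt{569}\right)^{2}$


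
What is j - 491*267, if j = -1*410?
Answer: -131507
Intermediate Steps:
j = -410
j - 491*267 = -410 - 491*267 = -410 - 131097 = -131507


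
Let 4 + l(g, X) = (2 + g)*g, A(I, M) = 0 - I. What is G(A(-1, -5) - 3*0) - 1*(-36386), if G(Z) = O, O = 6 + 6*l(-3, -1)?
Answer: 36386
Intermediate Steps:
A(I, M) = -I
l(g, X) = -4 + g*(2 + g) (l(g, X) = -4 + (2 + g)*g = -4 + g*(2 + g))
O = 0 (O = 6 + 6*(-4 + (-3)**2 + 2*(-3)) = 6 + 6*(-4 + 9 - 6) = 6 + 6*(-1) = 6 - 6 = 0)
G(Z) = 0
G(A(-1, -5) - 3*0) - 1*(-36386) = 0 - 1*(-36386) = 0 + 36386 = 36386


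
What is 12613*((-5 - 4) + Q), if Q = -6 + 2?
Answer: -163969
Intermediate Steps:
Q = -4
12613*((-5 - 4) + Q) = 12613*((-5 - 4) - 4) = 12613*(-9 - 4) = 12613*(-13) = -163969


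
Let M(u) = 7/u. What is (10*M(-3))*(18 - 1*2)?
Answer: -1120/3 ≈ -373.33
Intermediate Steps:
(10*M(-3))*(18 - 1*2) = (10*(7/(-3)))*(18 - 1*2) = (10*(7*(-⅓)))*(18 - 2) = (10*(-7/3))*16 = -70/3*16 = -1120/3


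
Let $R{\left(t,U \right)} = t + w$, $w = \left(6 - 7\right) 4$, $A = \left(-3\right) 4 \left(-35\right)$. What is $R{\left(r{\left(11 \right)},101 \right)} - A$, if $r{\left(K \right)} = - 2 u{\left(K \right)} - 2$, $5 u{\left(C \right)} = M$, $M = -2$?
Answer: $- \frac{2126}{5} \approx -425.2$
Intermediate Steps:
$u{\left(C \right)} = - \frac{2}{5}$ ($u{\left(C \right)} = \frac{1}{5} \left(-2\right) = - \frac{2}{5}$)
$A = 420$ ($A = \left(-12\right) \left(-35\right) = 420$)
$w = -4$ ($w = \left(-1\right) 4 = -4$)
$r{\left(K \right)} = - \frac{6}{5}$ ($r{\left(K \right)} = \left(-2\right) \left(- \frac{2}{5}\right) - 2 = \frac{4}{5} - 2 = - \frac{6}{5}$)
$R{\left(t,U \right)} = -4 + t$ ($R{\left(t,U \right)} = t - 4 = -4 + t$)
$R{\left(r{\left(11 \right)},101 \right)} - A = \left(-4 - \frac{6}{5}\right) - 420 = - \frac{26}{5} - 420 = - \frac{2126}{5}$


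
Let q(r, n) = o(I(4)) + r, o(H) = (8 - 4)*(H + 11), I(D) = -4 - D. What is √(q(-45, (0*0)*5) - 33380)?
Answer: I*√33413 ≈ 182.79*I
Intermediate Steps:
o(H) = 44 + 4*H (o(H) = 4*(11 + H) = 44 + 4*H)
q(r, n) = 12 + r (q(r, n) = (44 + 4*(-4 - 1*4)) + r = (44 + 4*(-4 - 4)) + r = (44 + 4*(-8)) + r = (44 - 32) + r = 12 + r)
√(q(-45, (0*0)*5) - 33380) = √((12 - 45) - 33380) = √(-33 - 33380) = √(-33413) = I*√33413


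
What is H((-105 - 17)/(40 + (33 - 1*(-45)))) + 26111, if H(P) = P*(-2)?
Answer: 1540671/59 ≈ 26113.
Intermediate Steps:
H(P) = -2*P
H((-105 - 17)/(40 + (33 - 1*(-45)))) + 26111 = -2*(-105 - 17)/(40 + (33 - 1*(-45))) + 26111 = -(-244)/(40 + (33 + 45)) + 26111 = -(-244)/(40 + 78) + 26111 = -(-244)/118 + 26111 = -2*(-61/59) + 26111 = 122/59 + 26111 = 1540671/59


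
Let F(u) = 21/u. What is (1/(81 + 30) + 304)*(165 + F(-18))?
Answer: 33171335/666 ≈ 49807.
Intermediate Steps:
(1/(81 + 30) + 304)*(165 + F(-18)) = (1/(81 + 30) + 304)*(165 + 21/(-18)) = (1/111 + 304)*(165 + 21*(-1/18)) = (1/111 + 304)*(165 - 7/6) = (33745/111)*(983/6) = 33171335/666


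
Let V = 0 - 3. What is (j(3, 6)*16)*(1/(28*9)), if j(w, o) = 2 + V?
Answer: -4/63 ≈ -0.063492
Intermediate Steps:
V = -3
j(w, o) = -1 (j(w, o) = 2 - 3 = -1)
(j(3, 6)*16)*(1/(28*9)) = (-1*16)*(1/(28*9)) = -4/(7*9) = -16*1/252 = -4/63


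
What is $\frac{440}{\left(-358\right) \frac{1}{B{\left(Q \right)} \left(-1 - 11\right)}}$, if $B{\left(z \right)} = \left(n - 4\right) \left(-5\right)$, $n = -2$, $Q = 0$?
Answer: $\frac{79200}{179} \approx 442.46$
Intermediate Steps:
$B{\left(z \right)} = 30$ ($B{\left(z \right)} = \left(-2 - 4\right) \left(-5\right) = \left(-6\right) \left(-5\right) = 30$)
$\frac{440}{\left(-358\right) \frac{1}{B{\left(Q \right)} \left(-1 - 11\right)}} = \frac{440}{\left(-358\right) \frac{1}{30 \left(-1 - 11\right)}} = \frac{440}{\left(-358\right) \frac{1}{30 \left(-12\right)}} = \frac{440}{\left(-358\right) \frac{1}{-360}} = \frac{440}{\left(-358\right) \left(- \frac{1}{360}\right)} = \frac{440}{\frac{179}{180}} = 440 \cdot \frac{180}{179} = \frac{79200}{179}$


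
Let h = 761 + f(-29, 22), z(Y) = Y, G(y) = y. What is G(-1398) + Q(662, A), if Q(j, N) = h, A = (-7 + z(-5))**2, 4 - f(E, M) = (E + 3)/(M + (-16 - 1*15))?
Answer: -5723/9 ≈ -635.89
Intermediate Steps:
f(E, M) = 4 - (3 + E)/(-31 + M) (f(E, M) = 4 - (E + 3)/(M + (-16 - 1*15)) = 4 - (3 + E)/(M + (-16 - 15)) = 4 - (3 + E)/(M - 31) = 4 - (3 + E)/(-31 + M))
A = 144 (A = (-7 - 5)**2 = (-12)**2 = 144)
h = 6859/9 (h = 761 + (-127 - 1*(-29) + 4*22)/(-31 + 22) = 761 + (-127 + 29 + 88)/(-9) = 761 - 1/9*(-10) = 761 + 10/9 = 6859/9 ≈ 762.11)
Q(j, N) = 6859/9
G(-1398) + Q(662, A) = -1398 + 6859/9 = -5723/9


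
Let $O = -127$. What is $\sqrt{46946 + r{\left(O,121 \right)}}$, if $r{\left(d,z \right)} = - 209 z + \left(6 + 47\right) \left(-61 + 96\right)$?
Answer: $2 \sqrt{5878} \approx 153.34$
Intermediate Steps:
$r{\left(d,z \right)} = 1855 - 209 z$ ($r{\left(d,z \right)} = - 209 z + 53 \cdot 35 = - 209 z + 1855 = 1855 - 209 z$)
$\sqrt{46946 + r{\left(O,121 \right)}} = \sqrt{46946 + \left(1855 - 25289\right)} = \sqrt{46946 - 23434} = \sqrt{23512} = 2 \sqrt{5878}$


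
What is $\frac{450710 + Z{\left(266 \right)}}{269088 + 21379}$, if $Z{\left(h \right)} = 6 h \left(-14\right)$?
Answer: $\frac{428366}{290467} \approx 1.4747$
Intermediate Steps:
$Z{\left(h \right)} = - 84 h$
$\frac{450710 + Z{\left(266 \right)}}{269088 + 21379} = \frac{450710 - 22344}{269088 + 21379} = \frac{450710 - 22344}{290467} = 428366 \cdot \frac{1}{290467} = \frac{428366}{290467}$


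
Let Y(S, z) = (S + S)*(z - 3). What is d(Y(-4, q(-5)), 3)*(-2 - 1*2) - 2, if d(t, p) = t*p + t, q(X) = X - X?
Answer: -386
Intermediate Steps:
q(X) = 0
Y(S, z) = 2*S*(-3 + z) (Y(S, z) = (2*S)*(-3 + z) = 2*S*(-3 + z))
d(t, p) = t + p*t (d(t, p) = p*t + t = t + p*t)
d(Y(-4, q(-5)), 3)*(-2 - 1*2) - 2 = ((2*(-4)*(-3 + 0))*(1 + 3))*(-2 - 1*2) - 2 = ((2*(-4)*(-3))*4)*(-2 - 2) - 2 = (24*4)*(-4) - 2 = 96*(-4) - 2 = -384 - 2 = -386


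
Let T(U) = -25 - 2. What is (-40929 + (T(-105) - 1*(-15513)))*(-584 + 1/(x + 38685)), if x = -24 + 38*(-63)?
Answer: 16329723717/1099 ≈ 1.4859e+7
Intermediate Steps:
T(U) = -27
x = -2418 (x = -24 - 2394 = -2418)
(-40929 + (T(-105) - 1*(-15513)))*(-584 + 1/(x + 38685)) = (-40929 + (-27 - 1*(-15513)))*(-584 + 1/(-2418 + 38685)) = (-40929 + (-27 + 15513))*(-584 + 1/36267) = (-40929 + 15486)*(-584 + 1/36267) = -25443*(-21179927/36267) = 16329723717/1099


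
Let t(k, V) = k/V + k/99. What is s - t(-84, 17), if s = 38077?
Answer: 21364445/561 ≈ 38083.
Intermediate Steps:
t(k, V) = k/99 + k/V (t(k, V) = k/V + k*(1/99) = k/V + k/99 = k/99 + k/V)
s - t(-84, 17) = 38077 - ((1/99)*(-84) - 84/17) = 38077 - (-28/33 - 84*1/17) = 38077 - (-28/33 - 84/17) = 38077 - 1*(-3248/561) = 38077 + 3248/561 = 21364445/561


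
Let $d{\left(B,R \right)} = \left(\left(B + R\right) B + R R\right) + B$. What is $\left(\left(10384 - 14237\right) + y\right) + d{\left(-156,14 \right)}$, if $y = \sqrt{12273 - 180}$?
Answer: $18339 + \sqrt{12093} \approx 18449.0$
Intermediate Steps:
$d{\left(B,R \right)} = B + R^{2} + B \left(B + R\right)$ ($d{\left(B,R \right)} = \left(B \left(B + R\right) + R^{2}\right) + B = \left(R^{2} + B \left(B + R\right)\right) + B = B + R^{2} + B \left(B + R\right)$)
$y = \sqrt{12093} \approx 109.97$
$\left(\left(10384 - 14237\right) + y\right) + d{\left(-156,14 \right)} = \left(\left(10384 - 14237\right) + \sqrt{12093}\right) + \left(-156 + \left(-156\right)^{2} + 14^{2} - 2184\right) = \left(-3853 + \sqrt{12093}\right) + \left(-156 + 24336 + 196 - 2184\right) = \left(-3853 + \sqrt{12093}\right) + 22192 = 18339 + \sqrt{12093}$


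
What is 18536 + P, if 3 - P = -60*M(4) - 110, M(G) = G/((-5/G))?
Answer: 18457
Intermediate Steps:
M(G) = -G**2/5 (M(G) = G*(-G/5) = -G**2/5)
P = -79 (P = 3 - (-(-12)*4**2 - 110) = 3 - (-(-12)*16 - 110) = 3 - (-60*(-16/5) - 110) = 3 - (192 - 110) = 3 - 1*82 = 3 - 82 = -79)
18536 + P = 18536 - 79 = 18457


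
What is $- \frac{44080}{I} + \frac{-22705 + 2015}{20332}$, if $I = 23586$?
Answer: $- \frac{346057225}{119887638} \approx -2.8865$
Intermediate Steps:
$- \frac{44080}{I} + \frac{-22705 + 2015}{20332} = - \frac{44080}{23586} + \frac{-22705 + 2015}{20332} = \left(-44080\right) \frac{1}{23586} - \frac{10345}{10166} = - \frac{22040}{11793} - \frac{10345}{10166} = - \frac{346057225}{119887638}$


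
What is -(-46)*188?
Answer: 8648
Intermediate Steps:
-(-46)*188 = -1*(-8648) = 8648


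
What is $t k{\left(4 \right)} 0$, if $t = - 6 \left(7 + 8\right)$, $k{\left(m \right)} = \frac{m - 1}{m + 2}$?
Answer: $0$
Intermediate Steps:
$k{\left(m \right)} = \frac{-1 + m}{2 + m}$
$t = -90$ ($t = \left(-6\right) 15 = -90$)
$t k{\left(4 \right)} 0 = - 90 \frac{-1 + 4}{2 + 4} \cdot 0 = - 90 \cdot \frac{1}{6} \cdot 3 \cdot 0 = - 90 \cdot \frac{1}{2} \cdot 0 = \left(-90\right) 0 = 0$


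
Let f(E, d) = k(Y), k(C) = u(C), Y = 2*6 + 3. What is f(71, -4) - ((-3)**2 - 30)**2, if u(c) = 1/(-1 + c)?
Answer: -6173/14 ≈ -440.93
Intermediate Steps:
Y = 15 (Y = 12 + 3 = 15)
k(C) = 1/(-1 + C)
f(E, d) = 1/14 (f(E, d) = 1/(-1 + 15) = 1/14)
f(71, -4) - ((-3)**2 - 30)**2 = 1/14 - ((-3)**2 - 30)**2 = 1/14 - (9 - 30)**2 = 1/14 - 1*(-21)**2 = 1/14 - 1*441 = 1/14 - 441 = -6173/14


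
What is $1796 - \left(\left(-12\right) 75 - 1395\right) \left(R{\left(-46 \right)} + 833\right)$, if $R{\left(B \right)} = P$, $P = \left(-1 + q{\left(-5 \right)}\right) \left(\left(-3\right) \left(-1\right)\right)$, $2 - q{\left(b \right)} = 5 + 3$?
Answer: $1865336$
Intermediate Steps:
$q{\left(b \right)} = -6$ ($q{\left(b \right)} = 2 - \left(5 + 3\right) = 2 - 8 = -6$)
$P = -21$ ($P = \left(-1 - 6\right) \left(\left(-3\right) \left(-1\right)\right) = \left(-7\right) 3 = -21$)
$R{\left(B \right)} = -21$
$1796 - \left(\left(-12\right) 75 - 1395\right) \left(R{\left(-46 \right)} + 833\right) = 1796 - \left(\left(-12\right) 75 - 1395\right) \left(-21 + 833\right) = 1796 - \left(-900 - 1395\right) 812 = 1796 - \left(-2295\right) 812 = 1796 - -1863540 = 1796 + 1863540 = 1865336$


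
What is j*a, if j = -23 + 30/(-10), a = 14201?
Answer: -369226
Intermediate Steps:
j = -26 (j = -23 + 30*(-1/10) = -23 - 3 = -26)
j*a = -26*14201 = -369226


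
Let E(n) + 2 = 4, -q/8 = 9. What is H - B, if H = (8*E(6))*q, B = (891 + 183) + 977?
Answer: -3203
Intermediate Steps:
q = -72 (q = -8*9 = -72)
E(n) = 2 (E(n) = -2 + 4 = 2)
B = 2051 (B = 1074 + 977 = 2051)
H = -1152 (H = (8*2)*(-72) = 16*(-72) = -1152)
H - B = -1152 - 1*2051 = -1152 - 2051 = -3203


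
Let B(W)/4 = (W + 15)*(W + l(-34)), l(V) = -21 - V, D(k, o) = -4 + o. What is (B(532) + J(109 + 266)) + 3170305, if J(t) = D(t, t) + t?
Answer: 4363511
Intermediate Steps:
J(t) = -4 + 2*t (J(t) = (-4 + t) + t = -4 + 2*t)
B(W) = 4*(13 + W)*(15 + W) (B(W) = 4*((W + 15)*(W + (-21 - 1*(-34)))) = 4*((15 + W)*(W + (-21 + 34))) = 4*((15 + W)*(W + 13)) = 4*((15 + W)*(13 + W)) = 4*((13 + W)*(15 + W)) = 4*(13 + W)*(15 + W))
(B(532) + J(109 + 266)) + 3170305 = ((780 + 4*532**2 + 112*532) + (-4 + 2*(109 + 266))) + 3170305 = ((780 + 4*283024 + 59584) + (-4 + 2*375)) + 3170305 = ((780 + 1132096 + 59584) + (-4 + 750)) + 3170305 = (1192460 + 746) + 3170305 = 1193206 + 3170305 = 4363511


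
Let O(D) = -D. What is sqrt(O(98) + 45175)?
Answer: sqrt(45077) ≈ 212.31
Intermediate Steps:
sqrt(O(98) + 45175) = sqrt(-1*98 + 45175) = sqrt(-98 + 45175) = sqrt(45077)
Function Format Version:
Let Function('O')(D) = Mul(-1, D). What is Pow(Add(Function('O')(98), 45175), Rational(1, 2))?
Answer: Pow(45077, Rational(1, 2)) ≈ 212.31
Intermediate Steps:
Pow(Add(Function('O')(98), 45175), Rational(1, 2)) = Pow(Add(Mul(-1, 98), 45175), Rational(1, 2)) = Pow(Add(-98, 45175), Rational(1, 2)) = Pow(45077, Rational(1, 2))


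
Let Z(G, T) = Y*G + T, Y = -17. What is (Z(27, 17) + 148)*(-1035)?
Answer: 304290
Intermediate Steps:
Z(G, T) = T - 17*G (Z(G, T) = -17*G + T = T - 17*G)
(Z(27, 17) + 148)*(-1035) = ((17 - 17*27) + 148)*(-1035) = ((17 - 459) + 148)*(-1035) = (-442 + 148)*(-1035) = -294*(-1035) = 304290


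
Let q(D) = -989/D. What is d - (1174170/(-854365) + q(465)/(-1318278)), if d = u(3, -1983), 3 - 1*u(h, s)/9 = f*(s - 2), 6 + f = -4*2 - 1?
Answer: -28066075808243041297/104745024262710 ≈ -2.6795e+5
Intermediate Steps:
f = -15 (f = -6 + (-4*2 - 1) = -6 + (-8 - 1) = -6 - 9 = -15)
u(h, s) = -243 + 135*s (u(h, s) = 27 - (-135)*(s - 2) = 27 - (-135)*(-2 + s) = 27 - 9*(30 - 15*s) = 27 + (-270 + 135*s) = -243 + 135*s)
d = -267948 (d = -243 + 135*(-1983) = -243 - 267705 = -267948)
d - (1174170/(-854365) + q(465)/(-1318278)) = -267948 - (1174170/(-854365) - 989/465/(-1318278)) = -267948 - (1174170*(-1/854365) - 989*1/465*(-1/1318278)) = -267948 - (-234834/170873 - 989/465*(-1/1318278)) = -267948 - (-234834/170873 + 989/612999270) = -267948 - 1*(-143952901577783/104745024262710) = -267948 + 143952901577783/104745024262710 = -28066075808243041297/104745024262710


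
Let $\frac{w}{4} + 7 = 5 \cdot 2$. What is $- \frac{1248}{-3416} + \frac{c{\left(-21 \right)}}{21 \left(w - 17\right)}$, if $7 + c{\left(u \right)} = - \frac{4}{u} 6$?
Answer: $\frac{18881}{44835} \approx 0.42112$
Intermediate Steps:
$w = 12$ ($w = -28 + 4 \cdot 5 \cdot 2 = -28 + 4 \cdot 10 = -28 + 40 = 12$)
$c{\left(u \right)} = -7 - \frac{24}{u}$ ($c{\left(u \right)} = -7 + - \frac{4}{u} 6 = -7 - \frac{24}{u}$)
$- \frac{1248}{-3416} + \frac{c{\left(-21 \right)}}{21 \left(w - 17\right)} = - \frac{1248}{-3416} + \frac{-7 - \frac{24}{-21}}{21 \left(12 - 17\right)} = \left(-1248\right) \left(- \frac{1}{3416}\right) + \frac{-7 - - \frac{8}{7}}{21 \left(-5\right)} = \frac{156}{427} + \frac{-7 + \frac{8}{7}}{-105} = \frac{156}{427} - - \frac{41}{735} = \frac{156}{427} + \frac{41}{735} = \frac{18881}{44835}$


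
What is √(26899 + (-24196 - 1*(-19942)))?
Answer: √22645 ≈ 150.48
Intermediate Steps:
√(26899 + (-24196 - 1*(-19942))) = √(26899 + (-24196 + 19942)) = √(26899 - 4254) = √22645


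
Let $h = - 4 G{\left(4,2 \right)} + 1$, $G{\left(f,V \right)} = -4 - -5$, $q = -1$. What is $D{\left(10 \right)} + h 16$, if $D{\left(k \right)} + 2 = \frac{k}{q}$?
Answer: $-60$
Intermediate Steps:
$G{\left(f,V \right)} = 1$ ($G{\left(f,V \right)} = -4 + 5 = 1$)
$h = -3$ ($h = \left(-4\right) 1 + 1 = -4 + 1 = -3$)
$D{\left(k \right)} = -2 - k$ ($D{\left(k \right)} = -2 + \frac{k}{-1} = -2 + k \left(-1\right) = -2 - k$)
$D{\left(10 \right)} + h 16 = \left(-2 - 10\right) - 48 = -12 - 48 = -60$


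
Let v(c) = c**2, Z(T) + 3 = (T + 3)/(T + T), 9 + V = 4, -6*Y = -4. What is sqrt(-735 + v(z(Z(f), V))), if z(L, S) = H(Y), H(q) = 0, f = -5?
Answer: 7*I*sqrt(15) ≈ 27.111*I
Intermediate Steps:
Y = 2/3 (Y = -1/6*(-4) = 2/3 ≈ 0.66667)
V = -5 (V = -9 + 4 = -5)
Z(T) = -3 + (3 + T)/(2*T) (Z(T) = -3 + (T + 3)/(T + T) = -3 + (3 + T)/((2*T)) = -3 + (3 + T)*(1/(2*T)) = -3 + (3 + T)/(2*T))
z(L, S) = 0
sqrt(-735 + v(z(Z(f), V))) = sqrt(-735 + 0**2) = sqrt(-735 + 0) = sqrt(-735) = 7*I*sqrt(15)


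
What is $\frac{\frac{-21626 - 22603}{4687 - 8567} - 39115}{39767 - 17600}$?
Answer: $- \frac{151721971}{86007960} \approx -1.764$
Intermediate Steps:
$\frac{\frac{-21626 - 22603}{4687 - 8567} - 39115}{39767 - 17600} = \frac{- \frac{44229}{-3880} - 39115}{22167} = \left(\left(-44229\right) \left(- \frac{1}{3880}\right) - 39115\right) \frac{1}{22167} = \left(\frac{44229}{3880} - 39115\right) \frac{1}{22167} = \left(- \frac{151721971}{3880}\right) \frac{1}{22167} = - \frac{151721971}{86007960}$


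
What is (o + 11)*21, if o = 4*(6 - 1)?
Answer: 651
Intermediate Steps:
o = 20 (o = 4*5 = 20)
(o + 11)*21 = (20 + 11)*21 = 31*21 = 651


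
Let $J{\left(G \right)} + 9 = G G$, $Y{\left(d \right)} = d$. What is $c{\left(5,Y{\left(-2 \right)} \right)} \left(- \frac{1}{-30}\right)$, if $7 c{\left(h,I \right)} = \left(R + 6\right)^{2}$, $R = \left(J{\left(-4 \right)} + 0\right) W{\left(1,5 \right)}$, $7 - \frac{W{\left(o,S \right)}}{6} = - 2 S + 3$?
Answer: $\frac{58806}{35} \approx 1680.2$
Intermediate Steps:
$W{\left(o,S \right)} = 24 + 12 S$ ($W{\left(o,S \right)} = 42 - 6 \left(- 2 S + 3\right) = 42 - 6 \left(3 - 2 S\right) = 42 + \left(-18 + 12 S\right) = 24 + 12 S$)
$J{\left(G \right)} = -9 + G^{2}$ ($J{\left(G \right)} = -9 + G G = -9 + G^{2}$)
$R = 588$ ($R = \left(\left(-9 + \left(-4\right)^{2}\right) + 0\right) \left(24 + 12 \cdot 5\right) = \left(\left(-9 + 16\right) + 0\right) \left(24 + 60\right) = \left(7 + 0\right) 84 = 7 \cdot 84 = 588$)
$c{\left(h,I \right)} = \frac{352836}{7}$ ($c{\left(h,I \right)} = \frac{\left(588 + 6\right)^{2}}{7} = \frac{594^{2}}{7} = \frac{1}{7} \cdot 352836 = \frac{352836}{7}$)
$c{\left(5,Y{\left(-2 \right)} \right)} \left(- \frac{1}{-30}\right) = \frac{352836 \left(- \frac{1}{-30}\right)}{7} = \frac{352836 \left(\left(-1\right) \left(- \frac{1}{30}\right)\right)}{7} = \frac{352836}{7} \cdot \frac{1}{30} = \frac{58806}{35}$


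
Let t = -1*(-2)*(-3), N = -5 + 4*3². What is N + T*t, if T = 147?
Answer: -851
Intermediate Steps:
N = 31 (N = -5 + 4*9 = -5 + 36 = 31)
t = -6 (t = 2*(-3) = -6)
N + T*t = 31 + 147*(-6) = 31 - 882 = -851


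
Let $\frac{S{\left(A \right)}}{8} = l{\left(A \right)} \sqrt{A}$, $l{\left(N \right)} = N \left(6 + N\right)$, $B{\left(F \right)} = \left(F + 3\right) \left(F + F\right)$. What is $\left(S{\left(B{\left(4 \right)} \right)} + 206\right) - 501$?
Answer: $-295 + 55552 \sqrt{14} \approx 2.0756 \cdot 10^{5}$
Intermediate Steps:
$B{\left(F \right)} = 2 F \left(3 + F\right)$ ($B{\left(F \right)} = \left(3 + F\right) 2 F = 2 F \left(3 + F\right)$)
$S{\left(A \right)} = 8 A^{\frac{3}{2}} \left(6 + A\right)$ ($S{\left(A \right)} = 8 A \left(6 + A\right) \sqrt{A} = 8 A^{\frac{3}{2}} \left(6 + A\right)$)
$\left(S{\left(B{\left(4 \right)} \right)} + 206\right) - 501 = \left(8 \left(2 \cdot 4 \left(3 + 4\right)\right)^{\frac{3}{2}} \left(6 + 2 \cdot 4 \left(3 + 4\right)\right) + 206\right) - 501 = \left(8 \left(2 \cdot 4 \cdot 7\right)^{\frac{3}{2}} \left(6 + 2 \cdot 4 \cdot 7\right) + 206\right) - 501 = \left(8 \cdot 56^{\frac{3}{2}} \left(6 + 56\right) + 206\right) - 501 = \left(8 \cdot 112 \sqrt{14} \cdot 62 + 206\right) - 501 = \left(55552 \sqrt{14} + 206\right) - 501 = \left(206 + 55552 \sqrt{14}\right) - 501 = -295 + 55552 \sqrt{14}$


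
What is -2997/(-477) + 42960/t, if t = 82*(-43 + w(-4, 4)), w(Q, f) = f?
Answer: -201991/28249 ≈ -7.1504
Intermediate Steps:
t = -3198 (t = 82*(-43 + 4) = 82*(-39) = -3198)
-2997/(-477) + 42960/t = -2997/(-477) + 42960/(-3198) = -2997*(-1/477) + 42960*(-1/3198) = 333/53 - 7160/533 = -201991/28249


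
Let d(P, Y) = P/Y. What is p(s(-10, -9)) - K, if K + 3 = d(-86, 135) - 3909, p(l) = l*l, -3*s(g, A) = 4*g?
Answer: 552206/135 ≈ 4090.4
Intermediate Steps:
s(g, A) = -4*g/3
p(l) = l²
K = -528206/135 (K = -3 + (-86/135 - 3909) = -3 - 527801/135 = -528206/135 ≈ -3912.6)
p(s(-10, -9)) - K = (-4/3*(-10))² - 1*(-528206/135) = (40/3)² + 528206/135 = 1600/9 + 528206/135 = 552206/135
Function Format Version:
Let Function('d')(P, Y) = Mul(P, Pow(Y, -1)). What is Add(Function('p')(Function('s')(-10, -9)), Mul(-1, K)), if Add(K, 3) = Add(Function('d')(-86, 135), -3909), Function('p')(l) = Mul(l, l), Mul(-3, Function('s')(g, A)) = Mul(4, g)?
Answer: Rational(552206, 135) ≈ 4090.4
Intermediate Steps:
Function('s')(g, A) = Mul(Rational(-4, 3), g) (Function('s')(g, A) = Mul(Rational(-1, 3), Mul(4, g)) = Mul(Rational(-4, 3), g))
Function('p')(l) = Pow(l, 2)
K = Rational(-528206, 135) (K = Add(-3, Add(Mul(-86, Pow(135, -1)), -3909)) = Add(-3, Add(Mul(-86, Rational(1, 135)), -3909)) = Add(-3, Add(Rational(-86, 135), -3909)) = Add(-3, Rational(-527801, 135)) = Rational(-528206, 135) ≈ -3912.6)
Add(Function('p')(Function('s')(-10, -9)), Mul(-1, K)) = Add(Pow(Mul(Rational(-4, 3), -10), 2), Mul(-1, Rational(-528206, 135))) = Add(Pow(Rational(40, 3), 2), Rational(528206, 135)) = Add(Rational(1600, 9), Rational(528206, 135)) = Rational(552206, 135)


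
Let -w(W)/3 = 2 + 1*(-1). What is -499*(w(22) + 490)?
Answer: -243013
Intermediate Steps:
w(W) = -3 (w(W) = -3*(2 + 1*(-1)) = -3*(2 - 1) = -3*1 = -3)
-499*(w(22) + 490) = -499*(-3 + 490) = -499*487 = -243013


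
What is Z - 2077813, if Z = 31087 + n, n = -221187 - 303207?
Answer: -2571120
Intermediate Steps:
n = -524394
Z = -493307 (Z = 31087 - 524394 = -493307)
Z - 2077813 = -493307 - 2077813 = -2571120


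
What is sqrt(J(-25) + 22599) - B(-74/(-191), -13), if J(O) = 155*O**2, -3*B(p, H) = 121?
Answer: 121/3 + sqrt(119474) ≈ 385.98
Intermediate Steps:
B(p, H) = -121/3 (B(p, H) = -1/3*121 = -121/3)
sqrt(J(-25) + 22599) - B(-74/(-191), -13) = sqrt(155*(-25)**2 + 22599) - 1*(-121/3) = sqrt(155*625 + 22599) + 121/3 = sqrt(96875 + 22599) + 121/3 = sqrt(119474) + 121/3 = 121/3 + sqrt(119474)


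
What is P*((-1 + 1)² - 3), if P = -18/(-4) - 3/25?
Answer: -657/50 ≈ -13.140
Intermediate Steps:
P = 219/50 (P = -18*(-¼) - 3*1/25 = 9/2 - 3/25 = 219/50 ≈ 4.3800)
P*((-1 + 1)² - 3) = 219*((-1 + 1)² - 3)/50 = 219*(0² - 3)/50 = 219*(0 - 3)/50 = (219/50)*(-3) = -657/50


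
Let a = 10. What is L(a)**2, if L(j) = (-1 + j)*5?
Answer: 2025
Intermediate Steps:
L(j) = -5 + 5*j
L(a)**2 = (-5 + 5*10)**2 = (-5 + 50)**2 = 45**2 = 2025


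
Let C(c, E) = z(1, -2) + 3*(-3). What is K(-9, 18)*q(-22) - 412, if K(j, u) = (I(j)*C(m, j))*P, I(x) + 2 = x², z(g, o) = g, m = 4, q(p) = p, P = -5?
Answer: -69932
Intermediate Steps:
I(x) = -2 + x²
C(c, E) = -8 (C(c, E) = 1 + 3*(-3) = 1 - 9 = -8)
K(j, u) = -80 + 40*j² (K(j, u) = ((-2 + j²)*(-8))*(-5) = (16 - 8*j²)*(-5) = -80 + 40*j²)
K(-9, 18)*q(-22) - 412 = (-80 + 40*(-9)²)*(-22) - 412 = (-80 + 40*81)*(-22) - 412 = (-80 + 3240)*(-22) - 412 = 3160*(-22) - 412 = -69520 - 412 = -69932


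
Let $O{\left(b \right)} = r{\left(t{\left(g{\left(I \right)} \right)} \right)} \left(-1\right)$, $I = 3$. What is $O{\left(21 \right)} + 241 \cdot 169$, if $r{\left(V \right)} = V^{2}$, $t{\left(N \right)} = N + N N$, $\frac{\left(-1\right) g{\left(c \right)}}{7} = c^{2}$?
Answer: $-15216107$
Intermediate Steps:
$g{\left(c \right)} = - 7 c^{2}$
$t{\left(N \right)} = N + N^{2}$
$O{\left(b \right)} = -15256836$ ($O{\left(b \right)} = \left(- 7 \cdot 3^{2} \left(1 - 7 \cdot 3^{2}\right)\right)^{2} \left(-1\right) = \left(\left(-7\right) 9 \left(1 - 63\right)\right)^{2} \left(-1\right) = \left(- 63 \left(1 - 63\right)\right)^{2} \left(-1\right) = \left(\left(-63\right) \left(-62\right)\right)^{2} \left(-1\right) = 3906^{2} \left(-1\right) = 15256836 \left(-1\right) = -15256836$)
$O{\left(21 \right)} + 241 \cdot 169 = -15256836 + 241 \cdot 169 = -15256836 + 40729 = -15216107$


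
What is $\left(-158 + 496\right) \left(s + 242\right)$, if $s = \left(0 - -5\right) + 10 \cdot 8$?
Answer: $110526$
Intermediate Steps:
$s = 85$ ($s = \left(0 + 5\right) + 80 = 5 + 80 = 85$)
$\left(-158 + 496\right) \left(s + 242\right) = \left(-158 + 496\right) \left(85 + 242\right) = 338 \cdot 327 = 110526$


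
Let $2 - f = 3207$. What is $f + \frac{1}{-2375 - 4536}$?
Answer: $- \frac{22149756}{6911} \approx -3205.0$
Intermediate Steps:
$f = -3205$ ($f = 2 - 3207 = -3205$)
$f + \frac{1}{-2375 - 4536} = -3205 + \frac{1}{-2375 - 4536} = -3205 + \frac{1}{-6911} = -3205 - \frac{1}{6911} = - \frac{22149756}{6911}$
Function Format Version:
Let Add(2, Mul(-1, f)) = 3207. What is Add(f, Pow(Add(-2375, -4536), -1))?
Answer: Rational(-22149756, 6911) ≈ -3205.0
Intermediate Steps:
f = -3205 (f = Add(2, Mul(-1, 3207)) = Add(2, -3207) = -3205)
Add(f, Pow(Add(-2375, -4536), -1)) = Add(-3205, Pow(Add(-2375, -4536), -1)) = Add(-3205, Pow(-6911, -1)) = Add(-3205, Rational(-1, 6911)) = Rational(-22149756, 6911)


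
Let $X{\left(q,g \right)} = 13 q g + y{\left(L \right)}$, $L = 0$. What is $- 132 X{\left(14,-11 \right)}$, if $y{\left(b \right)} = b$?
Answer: $264264$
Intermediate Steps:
$X{\left(q,g \right)} = 13 g q$ ($X{\left(q,g \right)} = 13 q g + 0 = 13 g q + 0 = 13 g q$)
$- 132 X{\left(14,-11 \right)} = - 132 \cdot 13 \left(-11\right) 14 = \left(-132\right) \left(-2002\right) = 264264$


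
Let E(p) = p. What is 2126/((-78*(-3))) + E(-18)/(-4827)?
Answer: 1711069/188253 ≈ 9.0892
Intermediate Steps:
2126/((-78*(-3))) + E(-18)/(-4827) = 2126/((-78*(-3))) - 18/(-4827) = 2126/234 - 18*(-1/4827) = 2126*(1/234) + 6/1609 = 1063/117 + 6/1609 = 1711069/188253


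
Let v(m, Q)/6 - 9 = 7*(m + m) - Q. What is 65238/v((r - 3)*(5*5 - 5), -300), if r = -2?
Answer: -10873/1091 ≈ -9.9661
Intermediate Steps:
v(m, Q) = 54 - 6*Q + 84*m (v(m, Q) = 54 + 6*(7*(m + m) - Q) = 54 + 6*(7*(2*m) - Q) = 54 + 6*(14*m - Q) = 54 + 6*(-Q + 14*m) = 54 + (-6*Q + 84*m) = 54 - 6*Q + 84*m)
65238/v((r - 3)*(5*5 - 5), -300) = 65238/(54 - 6*(-300) + 84*((-2 - 3)*(5*5 - 5))) = 65238/(54 + 1800 + 84*(-5*(25 - 5))) = 65238/(54 + 1800 + 84*(-5*20)) = 65238/(54 + 1800 + 84*(-100)) = 65238/(54 + 1800 - 8400) = 65238/(-6546) = 65238*(-1/6546) = -10873/1091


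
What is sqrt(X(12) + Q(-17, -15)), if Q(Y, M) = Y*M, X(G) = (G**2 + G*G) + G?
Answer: sqrt(555) ≈ 23.558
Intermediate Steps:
X(G) = G + 2*G**2 (X(G) = (G**2 + G**2) + G = 2*G**2 + G = G + 2*G**2)
Q(Y, M) = M*Y
sqrt(X(12) + Q(-17, -15)) = sqrt(12*(1 + 2*12) - 15*(-17)) = sqrt(12*(1 + 24) + 255) = sqrt(12*25 + 255) = sqrt(300 + 255) = sqrt(555)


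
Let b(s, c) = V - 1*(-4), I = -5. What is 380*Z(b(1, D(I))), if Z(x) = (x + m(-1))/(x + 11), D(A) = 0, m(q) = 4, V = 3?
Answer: 2090/9 ≈ 232.22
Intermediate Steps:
b(s, c) = 7 (b(s, c) = 3 - 1*(-4) = 3 + 4 = 7)
Z(x) = (4 + x)/(11 + x) (Z(x) = (x + 4)/(x + 11) = (4 + x)/(11 + x))
380*Z(b(1, D(I))) = 380*((4 + 7)/(11 + 7)) = 380*(11/18) = 2090/9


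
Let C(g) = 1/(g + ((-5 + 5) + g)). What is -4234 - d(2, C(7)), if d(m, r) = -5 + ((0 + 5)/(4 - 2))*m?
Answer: -4234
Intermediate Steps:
C(g) = 1/(2*g) (C(g) = 1/(g + (0 + g)) = 1/(g + g) = 1/(2*g))
d(m, r) = -5 + 5*m/2 (d(m, r) = -5 + (5/2)*m = -5 + (5*(½))*m = -5 + 5*m/2)
-4234 - d(2, C(7)) = -4234 - (-5 + (5/2)*2) = -4234 - (-5 + 5) = -4234 - 1*0 = -4234 + 0 = -4234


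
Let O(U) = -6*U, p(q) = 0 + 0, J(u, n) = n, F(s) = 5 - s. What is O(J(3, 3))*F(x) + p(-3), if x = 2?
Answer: -54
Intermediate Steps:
p(q) = 0
O(J(3, 3))*F(x) + p(-3) = (-6*3)*(5 - 1*2) + 0 = -18*(5 - 2) + 0 = -18*3 + 0 = -54 + 0 = -54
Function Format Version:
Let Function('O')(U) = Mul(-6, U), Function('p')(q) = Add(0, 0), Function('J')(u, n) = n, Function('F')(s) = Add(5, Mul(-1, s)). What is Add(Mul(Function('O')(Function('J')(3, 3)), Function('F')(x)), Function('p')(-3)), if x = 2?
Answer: -54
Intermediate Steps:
Function('p')(q) = 0
Add(Mul(Function('O')(Function('J')(3, 3)), Function('F')(x)), Function('p')(-3)) = Add(Mul(Mul(-6, 3), Add(5, Mul(-1, 2))), 0) = Add(Mul(-18, Add(5, -2)), 0) = Add(Mul(-18, 3), 0) = Add(-54, 0) = -54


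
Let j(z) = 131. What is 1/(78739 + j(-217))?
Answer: 1/78870 ≈ 1.2679e-5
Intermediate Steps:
1/(78739 + j(-217)) = 1/(78739 + 131) = 1/78870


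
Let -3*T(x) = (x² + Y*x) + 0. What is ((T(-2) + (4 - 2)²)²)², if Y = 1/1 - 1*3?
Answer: 256/81 ≈ 3.1605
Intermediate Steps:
Y = -2 (Y = 1 - 3 = -2)
T(x) = -x²/3 + 2*x/3 (T(x) = -((x² - 2*x) + 0)/3 = -(x² - 2*x)/3 = -x²/3 + 2*x/3)
((T(-2) + (4 - 2)²)²)² = (((⅓)*(-2)*(2 - 1*(-2)) + (4 - 2)²)²)² = (((⅓)*(-2)*(2 + 2) + 2²)²)² = (((⅓)*(-2)*4 + 4)²)² = ((-8/3 + 4)²)² = ((4/3)²)² = (16/9)² = 256/81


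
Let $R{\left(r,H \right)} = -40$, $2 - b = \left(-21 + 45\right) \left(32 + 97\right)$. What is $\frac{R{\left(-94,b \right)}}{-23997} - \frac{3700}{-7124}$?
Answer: $\frac{22268465}{42738657} \approx 0.52104$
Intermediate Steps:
$b = -3094$ ($b = 2 - \left(-21 + 45\right) \left(32 + 97\right) = 2 - 24 \cdot 129 = 2 - 3096 = -3094$)
$\frac{R{\left(-94,b \right)}}{-23997} - \frac{3700}{-7124} = - \frac{40}{-23997} - \frac{3700}{-7124} = \left(-40\right) \left(- \frac{1}{23997}\right) - - \frac{925}{1781} = \frac{40}{23997} + \frac{925}{1781} = \frac{22268465}{42738657}$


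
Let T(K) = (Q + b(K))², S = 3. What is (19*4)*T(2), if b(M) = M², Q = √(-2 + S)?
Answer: 1900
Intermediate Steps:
Q = 1 (Q = √(-2 + 3) = √1 = 1)
T(K) = (1 + K²)²
(19*4)*T(2) = (19*4)*(1 + 2²)² = 76*(1 + 4)² = 76*5² = 76*25 = 1900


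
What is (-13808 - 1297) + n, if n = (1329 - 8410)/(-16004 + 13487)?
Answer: -38012204/2517 ≈ -15102.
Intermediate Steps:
n = 7081/2517 (n = -7081/(-2517) = -7081*(-1/2517) = 7081/2517 ≈ 2.8133)
(-13808 - 1297) + n = (-13808 - 1297) + 7081/2517 = -15105 + 7081/2517 = -38012204/2517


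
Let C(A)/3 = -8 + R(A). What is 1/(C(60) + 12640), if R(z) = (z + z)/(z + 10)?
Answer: 7/88348 ≈ 7.9232e-5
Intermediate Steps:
R(z) = 2*z/(10 + z) (R(z) = (2*z)/(10 + z) = 2*z/(10 + z))
C(A) = -24 + 6*A/(10 + A) (C(A) = 3*(-8 + 2*A/(10 + A)) = -24 + 6*A/(10 + A))
1/(C(60) + 12640) = 1/(6*(-40 - 3*60)/(10 + 60) + 12640) = 1/(6*(-40 - 180)/70 + 12640) = 1/(6*(1/70)*(-220) + 12640) = 1/(-132/7 + 12640) = 1/(88348/7) = 7/88348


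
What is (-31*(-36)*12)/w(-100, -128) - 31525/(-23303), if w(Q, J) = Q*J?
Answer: 44724611/18642400 ≈ 2.3991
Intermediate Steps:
w(Q, J) = J*Q
(-31*(-36)*12)/w(-100, -128) - 31525/(-23303) = (-31*(-36)*12)/((-128*(-100))) - 31525/(-23303) = (1116*12)/12800 - 31525*(-1/23303) = 13392*(1/12800) + 31525/23303 = 837/800 + 31525/23303 = 44724611/18642400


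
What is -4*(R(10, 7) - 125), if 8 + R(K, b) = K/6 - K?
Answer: 1696/3 ≈ 565.33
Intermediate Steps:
R(K, b) = -8 - 5*K/6 (R(K, b) = -8 + (K/6 - K) = -8 - 5*K/6)
-4*(R(10, 7) - 125) = -4*((-8 - 5/6*10) - 125) = -4*((-8 - 25/3) - 125) = -4*(-49/3 - 125) = -4*(-424/3) = 1696/3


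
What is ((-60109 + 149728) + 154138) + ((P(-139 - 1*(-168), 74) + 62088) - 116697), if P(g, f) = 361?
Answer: 189509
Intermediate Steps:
((-60109 + 149728) + 154138) + ((P(-139 - 1*(-168), 74) + 62088) - 116697) = ((-60109 + 149728) + 154138) + ((361 + 62088) - 116697) = (89619 + 154138) + (62449 - 116697) = 243757 - 54248 = 189509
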